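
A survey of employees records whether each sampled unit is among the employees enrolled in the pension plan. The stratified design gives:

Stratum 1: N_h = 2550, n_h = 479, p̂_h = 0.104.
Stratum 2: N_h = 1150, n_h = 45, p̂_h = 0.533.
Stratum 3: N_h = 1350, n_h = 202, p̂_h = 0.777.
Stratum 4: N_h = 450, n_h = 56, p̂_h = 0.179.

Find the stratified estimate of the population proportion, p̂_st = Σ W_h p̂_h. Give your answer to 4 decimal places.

N = 5500; stratum weights W_h = N_h/N.
p̂_st = Σ W_h p̂_h = (2550·0.104 + 1150·0.533 + 1350·0.777 + 450·0.179)/5500 = 0.36503

p̂_st ≈ 0.3650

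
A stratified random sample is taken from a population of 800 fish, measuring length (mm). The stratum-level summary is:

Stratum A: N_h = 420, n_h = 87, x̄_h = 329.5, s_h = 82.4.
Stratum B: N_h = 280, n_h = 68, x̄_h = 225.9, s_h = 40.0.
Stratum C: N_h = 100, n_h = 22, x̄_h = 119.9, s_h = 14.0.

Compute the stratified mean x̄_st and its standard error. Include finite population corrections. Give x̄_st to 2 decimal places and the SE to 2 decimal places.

x̄_st = Σ W_h x̄_h = (420·329.5 + 280·225.9 + 100·119.9)/800 = 267.04000
V̂(x̄_st) = Σ W_h² (1 − n_h/N_h) s_h²/n_h, with W_h = N_h/N and N = 800:
  stratum A: (420/800)²·(1 − 87/420)·82.4²/87 = 17.0549
  stratum B: (280/800)²·(1 − 68/280)·40.0²/68 = 2.18235
  stratum C: (100/800)²·(1 − 22/100)·14.0²/22 = 0.10858
V̂(x̄_st) = 19.3458
SE(x̄_st) = √19.3458 = 4.39839

x̄_st ≈ 267.04, SE ≈ 4.40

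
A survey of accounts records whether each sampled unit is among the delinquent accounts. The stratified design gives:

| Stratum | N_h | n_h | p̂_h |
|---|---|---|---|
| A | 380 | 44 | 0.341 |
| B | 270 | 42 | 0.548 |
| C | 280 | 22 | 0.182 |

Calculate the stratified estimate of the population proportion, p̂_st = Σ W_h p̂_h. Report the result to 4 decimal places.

p̂_st ≈ 0.3532

N = 930; stratum weights W_h = N_h/N.
p̂_st = Σ W_h p̂_h = (380·0.341 + 270·0.548 + 280·0.182)/930 = 0.35323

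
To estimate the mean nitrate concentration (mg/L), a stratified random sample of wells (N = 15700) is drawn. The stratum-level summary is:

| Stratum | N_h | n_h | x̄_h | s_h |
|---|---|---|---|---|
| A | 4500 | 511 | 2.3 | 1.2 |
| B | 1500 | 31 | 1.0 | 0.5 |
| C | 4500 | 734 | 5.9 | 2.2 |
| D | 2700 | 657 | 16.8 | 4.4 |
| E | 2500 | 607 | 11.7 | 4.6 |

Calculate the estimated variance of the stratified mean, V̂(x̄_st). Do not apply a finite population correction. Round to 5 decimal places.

V̂(x̄_st) = Σ W_h² s_h²/n_h, with W_h = N_h/N and N = 15700:
  stratum A: (4500/15700)²·1.2²/511 = 0.000231509
  stratum B: (1500/15700)²·0.5²/31 = 7.36142e-05
  stratum C: (4500/15700)²·2.2²/734 = 0.00054172
  stratum D: (2700/15700)²·4.4²/657 = 0.000871502
  stratum E: (2500/15700)²·4.6²/607 = 0.000883909
V̂(x̄_st) = 0.00260225

V̂(x̄_st) ≈ 0.00260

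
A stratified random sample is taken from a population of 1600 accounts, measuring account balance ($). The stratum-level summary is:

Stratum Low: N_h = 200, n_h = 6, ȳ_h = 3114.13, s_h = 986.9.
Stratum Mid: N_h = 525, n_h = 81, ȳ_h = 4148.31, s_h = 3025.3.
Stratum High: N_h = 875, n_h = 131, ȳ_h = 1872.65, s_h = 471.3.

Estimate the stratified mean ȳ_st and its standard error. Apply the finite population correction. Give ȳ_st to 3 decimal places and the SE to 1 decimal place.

ȳ_st = Σ W_h ȳ_h = (200·3114.13 + 525·4148.31 + 875·1872.65)/1600 = 2774.53594
V̂(ȳ_st) = Σ W_h² (1 − n_h/N_h) s_h²/n_h, with W_h = N_h/N and N = 1600:
  stratum Low: (200/1600)²·(1 − 6/200)·986.9²/6 = 2460.29
  stratum Mid: (525/1600)²·(1 − 81/525)·3025.3²/81 = 10288.6
  stratum High: (875/1600)²·(1 − 131/875)·471.3²/131 = 431.186
V̂(ȳ_st) = 13180
SE(ȳ_st) = √13180 = 114.804

ȳ_st ≈ 2774.536, SE ≈ 114.8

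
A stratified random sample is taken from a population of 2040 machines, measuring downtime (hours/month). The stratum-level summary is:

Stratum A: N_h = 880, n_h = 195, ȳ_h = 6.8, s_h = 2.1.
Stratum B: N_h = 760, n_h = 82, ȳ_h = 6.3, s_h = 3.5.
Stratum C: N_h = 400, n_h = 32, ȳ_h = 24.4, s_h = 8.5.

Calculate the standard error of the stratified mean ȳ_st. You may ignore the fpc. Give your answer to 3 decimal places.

V̂(ȳ_st) = Σ W_h² s_h²/n_h, with W_h = N_h/N and N = 2040:
  stratum A: (880/2040)²·2.1²/195 = 0.00420832
  stratum B: (760/2040)²·3.5²/82 = 0.0207343
  stratum C: (400/2040)²·8.5²/32 = 0.0868056
V̂(ȳ_st) = 0.111748
SE(ȳ_st) = √0.111748 = 0.334288

SE(ȳ_st) ≈ 0.334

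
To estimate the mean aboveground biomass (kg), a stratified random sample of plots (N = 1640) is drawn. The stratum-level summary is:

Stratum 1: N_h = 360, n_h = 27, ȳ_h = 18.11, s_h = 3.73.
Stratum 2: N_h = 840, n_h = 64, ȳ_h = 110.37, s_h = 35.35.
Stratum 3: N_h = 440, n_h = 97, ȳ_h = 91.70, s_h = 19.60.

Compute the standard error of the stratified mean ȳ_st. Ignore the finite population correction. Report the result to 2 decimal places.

V̂(ȳ_st) = Σ W_h² s_h²/n_h, with W_h = N_h/N and N = 1640:
  stratum 1: (360/1640)²·3.73²/27 = 0.0248297
  stratum 2: (840/1640)²·35.35²/64 = 5.12236
  stratum 3: (440/1640)²·19.60²/97 = 0.285074
V̂(ȳ_st) = 5.43226
SE(ȳ_st) = √5.43226 = 2.33072

SE(ȳ_st) ≈ 2.33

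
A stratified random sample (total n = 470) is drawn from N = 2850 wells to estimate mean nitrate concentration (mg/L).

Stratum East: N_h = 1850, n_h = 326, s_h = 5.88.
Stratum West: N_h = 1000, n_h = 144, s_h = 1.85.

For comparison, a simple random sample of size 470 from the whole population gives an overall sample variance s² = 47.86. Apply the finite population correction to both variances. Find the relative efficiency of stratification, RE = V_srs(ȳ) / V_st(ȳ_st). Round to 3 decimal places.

V̂(ȳ_st) = Σ W_h² (1 − n_h/N_h) s_h²/n_h, with W_h = N_h/N and N = 2850:
  stratum East: (1850/2850)²·(1 − 326/1850)·5.88²/326 = 0.0368132
  stratum West: (1000/2850)²·(1 − 144/1000)·1.85²/144 = 0.00250475
V_st = 0.039318
V_srs = (1 − 470/2850)·47.86/470 = 0.0850368
Relative efficiency = V_srs / V_st = 0.0850368/0.039318 = 2.1628

RE ≈ 2.163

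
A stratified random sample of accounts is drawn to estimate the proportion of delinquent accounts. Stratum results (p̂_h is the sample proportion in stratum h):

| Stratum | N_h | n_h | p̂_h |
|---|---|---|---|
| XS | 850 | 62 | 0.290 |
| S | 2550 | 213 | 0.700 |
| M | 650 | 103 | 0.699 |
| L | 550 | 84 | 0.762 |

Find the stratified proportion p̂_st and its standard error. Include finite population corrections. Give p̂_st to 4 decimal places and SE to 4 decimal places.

p̂_st ≈ 0.6315, SE ≈ 0.0211

N = 4600; stratum weights W_h = N_h/N.
p̂_st = Σ W_h p̂_h = (850·0.290 + 2550·0.700 + 650·0.699 + 550·0.762)/4600 = 0.63151
V̂(p̂_st) = Σ W_h² (1 − n_h/N_h) p̂_h(1−p̂_h)/(n_h−1):
  stratum XS: (850/4600)²·(1 − 62/850)·0.290·0.710/61 = 0.000106845
  stratum S: (2550/4600)²·(1 − 213/2550)·0.700·0.300/212 = 0.000278976
  stratum M: (650/4600)²·(1 − 103/650)·0.699·0.301/102 = 3.466e-05
  stratum L: (550/4600)²·(1 − 84/550)·0.762·0.238/83 = 2.64659e-05
V̂(p̂_st) = 0.000446947; SE = √V̂ = 0.0211411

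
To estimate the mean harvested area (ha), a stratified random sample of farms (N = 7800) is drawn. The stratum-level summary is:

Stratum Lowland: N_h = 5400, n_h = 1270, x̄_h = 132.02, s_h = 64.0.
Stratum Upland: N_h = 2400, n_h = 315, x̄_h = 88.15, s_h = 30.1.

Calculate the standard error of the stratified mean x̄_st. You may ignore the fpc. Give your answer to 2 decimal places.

SE(x̄_st) ≈ 1.35

V̂(x̄_st) = Σ W_h² s_h²/n_h, with W_h = N_h/N and N = 7800:
  stratum Lowland: (5400/7800)²·64.0²/1270 = 1.5458
  stratum Upland: (2400/7800)²·30.1²/315 = 0.272305
V̂(x̄_st) = 1.81811
SE(x̄_st) = √1.81811 = 1.34837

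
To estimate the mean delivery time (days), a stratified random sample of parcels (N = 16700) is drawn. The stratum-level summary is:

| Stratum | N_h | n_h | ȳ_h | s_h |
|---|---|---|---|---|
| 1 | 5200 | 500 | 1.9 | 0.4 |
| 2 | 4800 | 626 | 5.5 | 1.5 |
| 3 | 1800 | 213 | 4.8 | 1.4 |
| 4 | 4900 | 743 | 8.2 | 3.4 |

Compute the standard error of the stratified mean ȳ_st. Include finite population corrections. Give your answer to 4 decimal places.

V̂(ȳ_st) = Σ W_h² (1 − n_h/N_h) s_h²/n_h, with W_h = N_h/N and N = 16700:
  stratum 1: (5200/16700)²·(1 − 500/5200)·0.4²/500 = 2.80426e-05
  stratum 2: (4800/16700)²·(1 − 626/4800)·1.5²/626 = 0.000258208
  stratum 3: (1800/16700)²·(1 − 213/1800)·1.4²/213 = 9.42525e-05
  stratum 4: (4900/16700)²·(1 − 743/4900)·3.4²/743 = 0.00113635
V̂(ȳ_st) = 0.00151685
SE(ȳ_st) = √0.00151685 = 0.0389468

SE(ȳ_st) ≈ 0.0389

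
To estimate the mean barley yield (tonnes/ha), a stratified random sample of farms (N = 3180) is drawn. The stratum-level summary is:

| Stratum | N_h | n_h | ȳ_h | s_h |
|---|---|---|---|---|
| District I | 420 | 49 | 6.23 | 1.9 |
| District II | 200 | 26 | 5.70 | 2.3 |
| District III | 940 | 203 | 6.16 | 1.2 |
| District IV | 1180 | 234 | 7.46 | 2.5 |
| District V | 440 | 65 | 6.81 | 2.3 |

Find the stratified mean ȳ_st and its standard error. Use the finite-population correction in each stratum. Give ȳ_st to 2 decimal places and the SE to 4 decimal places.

ȳ_st ≈ 6.71, SE ≈ 0.0812

ȳ_st = Σ W_h ȳ_h = (420·6.23 + 200·5.70 + 940·6.16 + 1180·7.46 + 440·6.81)/3180 = 6.71264
V̂(ȳ_st) = Σ W_h² (1 − n_h/N_h) s_h²/n_h, with W_h = N_h/N and N = 3180:
  stratum District I: (420/3180)²·(1 − 49/420)·1.9²/49 = 0.00113522
  stratum District II: (200/3180)²·(1 − 26/200)·2.3²/26 = 0.000700176
  stratum District III: (940/3180)²·(1 − 203/940)·1.2²/203 = 0.000485968
  stratum District IV: (1180/3180)²·(1 − 234/1180)·2.5²/234 = 0.00294838
  stratum District V: (440/3180)²·(1 − 65/440)·2.3²/65 = 0.00132792
V̂(ȳ_st) = 0.00659766
SE(ȳ_st) = √0.00659766 = 0.081226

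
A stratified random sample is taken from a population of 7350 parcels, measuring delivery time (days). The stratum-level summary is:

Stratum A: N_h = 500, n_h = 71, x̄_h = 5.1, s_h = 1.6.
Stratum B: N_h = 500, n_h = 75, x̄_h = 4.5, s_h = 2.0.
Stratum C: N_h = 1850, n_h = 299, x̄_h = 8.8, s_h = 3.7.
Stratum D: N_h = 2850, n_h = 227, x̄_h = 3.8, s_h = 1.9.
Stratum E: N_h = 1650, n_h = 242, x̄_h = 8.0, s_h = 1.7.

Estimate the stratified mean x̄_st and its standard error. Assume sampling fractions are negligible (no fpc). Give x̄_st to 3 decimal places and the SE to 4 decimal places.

x̄_st = Σ W_h x̄_h = (500·5.1 + 500·4.5 + 1850·8.8 + 2850·3.8 + 1650·8.0)/7350 = 6.13741
V̂(x̄_st) = Σ W_h² s_h²/n_h, with W_h = N_h/N and N = 7350:
  stratum A: (500/7350)²·1.6²/71 = 0.000166858
  stratum B: (500/7350)²·2.0²/75 = 0.000246811
  stratum C: (1850/7350)²·3.7²/299 = 0.00290069
  stratum D: (2850/7350)²·1.9²/227 = 0.00239109
  stratum E: (1650/7350)²·1.7²/242 = 0.000601833
V̂(x̄_st) = 0.00630728
SE(x̄_st) = √0.00630728 = 0.0794184

x̄_st ≈ 6.137, SE ≈ 0.0794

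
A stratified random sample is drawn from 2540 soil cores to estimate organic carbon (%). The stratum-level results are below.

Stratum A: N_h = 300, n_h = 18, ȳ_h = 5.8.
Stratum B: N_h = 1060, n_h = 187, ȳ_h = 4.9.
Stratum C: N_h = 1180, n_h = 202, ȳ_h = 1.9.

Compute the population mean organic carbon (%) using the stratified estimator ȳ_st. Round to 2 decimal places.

ȳ_st ≈ 3.61

N = Σ N_h = 2540. Stratum weights W_h = N_h/N.
ȳ_st = (300·5.8 + 1060·4.9 + 1180·1.9) / 2540 = 3.6126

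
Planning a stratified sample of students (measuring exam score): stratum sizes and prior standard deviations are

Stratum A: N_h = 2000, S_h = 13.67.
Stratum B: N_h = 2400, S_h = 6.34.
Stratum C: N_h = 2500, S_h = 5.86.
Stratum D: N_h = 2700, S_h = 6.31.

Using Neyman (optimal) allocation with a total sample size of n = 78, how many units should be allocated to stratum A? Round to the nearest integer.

29

Neyman allocation: n_h = n · N_h S_h / Σ N_i S_i, with n = 78.
  stratum A: N_h·S_h = 2000·13.67 = 27340.00
  stratum B: N_h·S_h = 2400·6.34 = 15216.00
  stratum C: N_h·S_h = 2500·5.86 = 14650.00
  stratum D: N_h·S_h = 2700·6.31 = 17037.00
Σ N_h S_h = 74243.00
n for stratum A = 78·27340.00/74243.00 = 28.724 → 29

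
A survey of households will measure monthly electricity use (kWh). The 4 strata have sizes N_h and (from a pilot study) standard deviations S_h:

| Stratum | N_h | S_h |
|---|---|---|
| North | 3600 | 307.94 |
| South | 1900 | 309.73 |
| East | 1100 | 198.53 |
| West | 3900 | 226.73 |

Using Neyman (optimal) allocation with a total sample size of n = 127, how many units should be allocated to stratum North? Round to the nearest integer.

Neyman allocation: n_h = n · N_h S_h / Σ N_i S_i, with n = 127.
  stratum North: N_h·S_h = 3600·307.94 = 1108584.00
  stratum South: N_h·S_h = 1900·309.73 = 588487.00
  stratum East: N_h·S_h = 1100·198.53 = 218383.00
  stratum West: N_h·S_h = 3900·226.73 = 884247.00
Σ N_h S_h = 2799701.00
n for stratum North = 127·1108584.00/2799701.00 = 50.288 → 50

50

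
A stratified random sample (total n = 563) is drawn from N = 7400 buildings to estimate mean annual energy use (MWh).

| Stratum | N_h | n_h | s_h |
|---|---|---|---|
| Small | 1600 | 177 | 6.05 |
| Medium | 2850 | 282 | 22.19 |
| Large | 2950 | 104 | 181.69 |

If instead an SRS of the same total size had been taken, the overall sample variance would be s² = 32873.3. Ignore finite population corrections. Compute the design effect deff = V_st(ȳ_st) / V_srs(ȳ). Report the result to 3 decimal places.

deff ≈ 0.869

V̂(ȳ_st) = Σ W_h² s_h²/n_h, with W_h = N_h/N and N = 7400:
  stratum Small: (1600/7400)²·6.05²/177 = 0.0096675
  stratum Medium: (2850/7400)²·22.19²/282 = 0.258995
  stratum Large: (2950/7400)²·181.69²/104 = 50.444
V_st = 50.7126
V_srs = s²/n = 32873.3/563 = 58.3895
deff = V_st / V_srs = 50.7126/58.3895 = 0.8685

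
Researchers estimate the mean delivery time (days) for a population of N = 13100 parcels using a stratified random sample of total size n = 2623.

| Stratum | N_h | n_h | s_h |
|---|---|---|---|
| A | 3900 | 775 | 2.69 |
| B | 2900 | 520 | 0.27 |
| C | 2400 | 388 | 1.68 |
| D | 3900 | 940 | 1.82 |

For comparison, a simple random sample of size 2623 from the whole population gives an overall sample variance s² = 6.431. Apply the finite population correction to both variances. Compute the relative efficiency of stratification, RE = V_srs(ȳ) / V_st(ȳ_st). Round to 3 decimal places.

RE ≈ 1.766

V̂(ȳ_st) = Σ W_h² (1 − n_h/N_h) s_h²/n_h, with W_h = N_h/N and N = 13100:
  stratum A: (3900/13100)²·(1 − 775/3900)·2.69²/775 = 0.000663094
  stratum B: (2900/13100)²·(1 − 520/2900)·0.27²/520 = 5.63841e-06
  stratum C: (2400/13100)²·(1 − 388/2400)·1.68²/388 = 0.000204684
  stratum D: (3900/13100)²·(1 − 940/3900)·1.82²/940 = 0.000237044
V_st = 0.00111046
V_srs = (1 − 2623/13100)·6.431/2623 = 0.00196086
Relative efficiency = V_srs / V_st = 0.00196086/0.00111046 = 1.7658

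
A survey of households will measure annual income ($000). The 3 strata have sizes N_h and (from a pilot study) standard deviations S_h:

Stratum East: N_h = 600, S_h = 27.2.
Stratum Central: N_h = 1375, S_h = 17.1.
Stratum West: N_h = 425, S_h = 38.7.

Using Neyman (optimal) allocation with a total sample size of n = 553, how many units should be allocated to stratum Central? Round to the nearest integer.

Neyman allocation: n_h = n · N_h S_h / Σ N_i S_i, with n = 553.
  stratum East: N_h·S_h = 600·27.2 = 16320.00
  stratum Central: N_h·S_h = 1375·17.1 = 23512.50
  stratum West: N_h·S_h = 425·38.7 = 16447.50
Σ N_h S_h = 56280.00
n for stratum Central = 553·23512.50/56280.00 = 231.031 → 231

231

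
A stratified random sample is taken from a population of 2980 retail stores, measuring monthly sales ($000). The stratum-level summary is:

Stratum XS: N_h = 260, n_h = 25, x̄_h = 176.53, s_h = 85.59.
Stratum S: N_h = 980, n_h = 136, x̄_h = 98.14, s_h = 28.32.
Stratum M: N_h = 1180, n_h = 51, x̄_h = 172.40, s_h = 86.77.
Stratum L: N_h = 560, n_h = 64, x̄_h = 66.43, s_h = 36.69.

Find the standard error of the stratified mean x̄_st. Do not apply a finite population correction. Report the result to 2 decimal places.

SE(x̄_st) ≈ 5.17

V̂(x̄_st) = Σ W_h² s_h²/n_h, with W_h = N_h/N and N = 2980:
  stratum XS: (260/2980)²·85.59²/25 = 2.23059
  stratum S: (980/2980)²·28.32²/136 = 0.637775
  stratum M: (1180/2980)²·86.77²/51 = 23.1473
  stratum L: (560/2980)²·36.69²/64 = 0.742778
V̂(x̄_st) = 26.7585
SE(x̄_st) = √26.7585 = 5.17286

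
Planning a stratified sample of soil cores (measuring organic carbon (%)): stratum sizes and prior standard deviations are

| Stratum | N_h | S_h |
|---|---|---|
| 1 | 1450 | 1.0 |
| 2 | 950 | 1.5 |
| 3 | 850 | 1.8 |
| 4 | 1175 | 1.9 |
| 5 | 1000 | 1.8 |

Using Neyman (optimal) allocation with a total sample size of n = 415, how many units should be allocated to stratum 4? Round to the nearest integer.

Neyman allocation: n_h = n · N_h S_h / Σ N_i S_i, with n = 415.
  stratum 1: N_h·S_h = 1450·1.0 = 1450.00
  stratum 2: N_h·S_h = 950·1.5 = 1425.00
  stratum 3: N_h·S_h = 850·1.8 = 1530.00
  stratum 4: N_h·S_h = 1175·1.9 = 2232.50
  stratum 5: N_h·S_h = 1000·1.8 = 1800.00
Σ N_h S_h = 8437.50
n for stratum 4 = 415·2232.50/8437.50 = 109.806 → 110

110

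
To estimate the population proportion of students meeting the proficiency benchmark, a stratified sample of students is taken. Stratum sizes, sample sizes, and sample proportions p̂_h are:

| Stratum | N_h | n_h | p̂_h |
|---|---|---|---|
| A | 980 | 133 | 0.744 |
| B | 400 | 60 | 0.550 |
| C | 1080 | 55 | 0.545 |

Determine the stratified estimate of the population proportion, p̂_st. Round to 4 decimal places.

N = 2460; stratum weights W_h = N_h/N.
p̂_st = Σ W_h p̂_h = (980·0.744 + 400·0.550 + 1080·0.545)/2460 = 0.62509

p̂_st ≈ 0.6251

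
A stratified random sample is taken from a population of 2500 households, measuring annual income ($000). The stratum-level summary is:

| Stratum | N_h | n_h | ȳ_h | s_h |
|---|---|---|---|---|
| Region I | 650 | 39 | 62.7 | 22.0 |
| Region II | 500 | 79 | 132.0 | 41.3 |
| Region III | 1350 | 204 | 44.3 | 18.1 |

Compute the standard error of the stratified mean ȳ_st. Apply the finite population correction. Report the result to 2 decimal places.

V̂(ȳ_st) = Σ W_h² (1 − n_h/N_h) s_h²/n_h, with W_h = N_h/N and N = 2500:
  stratum Region I: (650/2500)²·(1 − 39/650)·22.0²/39 = 0.788597
  stratum Region II: (500/2500)²·(1 − 79/500)·41.3²/79 = 0.727185
  stratum Region III: (1350/2500)²·(1 − 204/1350)·18.1²/204 = 0.397526
V̂(ȳ_st) = 1.91331
SE(ȳ_st) = √1.91331 = 1.38322

SE(ȳ_st) ≈ 1.38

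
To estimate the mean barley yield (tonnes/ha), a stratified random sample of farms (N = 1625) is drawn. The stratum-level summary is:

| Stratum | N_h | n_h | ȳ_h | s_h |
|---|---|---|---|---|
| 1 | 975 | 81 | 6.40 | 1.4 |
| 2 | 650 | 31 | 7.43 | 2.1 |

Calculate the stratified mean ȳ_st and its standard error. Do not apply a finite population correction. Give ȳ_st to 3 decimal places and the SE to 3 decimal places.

ȳ_st = Σ W_h ȳ_h = (975·6.40 + 650·7.43)/1625 = 6.81200
V̂(ȳ_st) = Σ W_h² s_h²/n_h, with W_h = N_h/N and N = 1625:
  stratum 1: (975/1625)²·1.4²/81 = 0.00871111
  stratum 2: (650/1625)²·2.1²/31 = 0.0227613
V̂(ȳ_st) = 0.0314724
SE(ȳ_st) = √0.0314724 = 0.177405

ȳ_st ≈ 6.812, SE ≈ 0.177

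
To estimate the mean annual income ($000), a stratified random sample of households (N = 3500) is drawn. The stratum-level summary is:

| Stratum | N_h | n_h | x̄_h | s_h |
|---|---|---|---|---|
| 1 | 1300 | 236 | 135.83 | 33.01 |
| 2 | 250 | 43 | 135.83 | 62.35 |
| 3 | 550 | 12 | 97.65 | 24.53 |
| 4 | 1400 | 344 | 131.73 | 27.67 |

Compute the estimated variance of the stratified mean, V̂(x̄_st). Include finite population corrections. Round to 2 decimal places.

V̂(x̄_st) = Σ W_h² (1 − n_h/N_h) s_h²/n_h, with W_h = N_h/N and N = 3500:
  stratum 1: (1300/3500)²·(1 − 236/1300)·33.01²/236 = 0.521348
  stratum 2: (250/3500)²·(1 − 43/250)·62.35²/43 = 0.381926
  stratum 3: (550/3500)²·(1 − 12/550)·24.53²/12 = 1.21122
  stratum 4: (1400/3500)²·(1 − 344/1400)·27.67²/344 = 0.268606
V̂(x̄_st) = 2.3831

V̂(x̄_st) ≈ 2.38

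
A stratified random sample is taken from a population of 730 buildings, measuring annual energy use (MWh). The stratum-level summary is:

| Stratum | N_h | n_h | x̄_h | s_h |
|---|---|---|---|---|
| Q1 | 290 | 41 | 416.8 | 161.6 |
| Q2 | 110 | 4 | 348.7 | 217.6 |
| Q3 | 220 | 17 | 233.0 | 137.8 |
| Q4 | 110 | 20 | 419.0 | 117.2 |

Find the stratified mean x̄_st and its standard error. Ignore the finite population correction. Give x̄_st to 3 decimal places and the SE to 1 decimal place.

x̄_st ≈ 351.478, SE ≈ 22.1

x̄_st = Σ W_h x̄_h = (290·416.8 + 110·348.7 + 220·233.0 + 110·419.0)/730 = 351.47808
V̂(x̄_st) = Σ W_h² s_h²/n_h, with W_h = N_h/N and N = 730:
  stratum Q1: (290/730)²·161.6²/41 = 100.519
  stratum Q2: (110/730)²·217.6²/4 = 268.78
  stratum Q3: (220/730)²·137.8²/17 = 101.449
  stratum Q4: (110/730)²·117.2²/20 = 15.5943
V̂(x̄_st) = 486.343
SE(x̄_st) = √486.343 = 22.0532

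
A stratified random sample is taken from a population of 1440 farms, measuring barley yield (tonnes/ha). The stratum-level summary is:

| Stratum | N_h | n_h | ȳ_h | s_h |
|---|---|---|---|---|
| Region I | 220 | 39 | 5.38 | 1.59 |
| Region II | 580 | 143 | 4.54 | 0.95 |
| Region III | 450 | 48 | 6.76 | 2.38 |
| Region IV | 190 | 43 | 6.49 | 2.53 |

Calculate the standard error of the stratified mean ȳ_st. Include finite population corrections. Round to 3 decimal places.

SE(ȳ_st) ≈ 0.120

V̂(ȳ_st) = Σ W_h² (1 − n_h/N_h) s_h²/n_h, with W_h = N_h/N and N = 1440:
  stratum Region I: (220/1440)²·(1 − 39/220)·1.59²/39 = 0.00124482
  stratum Region II: (580/1440)²·(1 − 143/580)·0.95²/143 = 0.000771428
  stratum Region III: (450/1440)²·(1 − 48/450)·2.38²/48 = 0.010295
  stratum Region IV: (190/1440)²·(1 − 43/190)·2.53²/43 = 0.00200502
V̂(ȳ_st) = 0.0143163
SE(ȳ_st) = √0.0143163 = 0.119651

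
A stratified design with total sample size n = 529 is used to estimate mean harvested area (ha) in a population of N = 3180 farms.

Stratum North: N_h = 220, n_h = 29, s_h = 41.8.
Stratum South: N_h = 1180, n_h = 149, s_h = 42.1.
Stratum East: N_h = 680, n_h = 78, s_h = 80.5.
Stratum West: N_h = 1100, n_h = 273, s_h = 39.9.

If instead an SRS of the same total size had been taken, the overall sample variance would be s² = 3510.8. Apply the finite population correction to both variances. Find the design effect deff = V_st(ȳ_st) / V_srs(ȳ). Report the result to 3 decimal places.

V̂(ȳ_st) = Σ W_h² (1 − n_h/N_h) s_h²/n_h, with W_h = N_h/N and N = 3180:
  stratum North: (220/3180)²·(1 − 29/220)·41.8²/29 = 0.250355
  stratum South: (1180/3180)²·(1 − 149/1180)·42.1²/149 = 1.43108
  stratum East: (680/3180)²·(1 − 78/680)·80.5²/78 = 3.36317
  stratum West: (1100/3180)²·(1 − 273/1100)·39.9²/273 = 0.524599
V_st = 5.5692
V_srs = (1 − 529/3180)·3510.8/529 = 5.53265
deff = V_st / V_srs = 5.5692/5.53265 = 1.0066

deff ≈ 1.007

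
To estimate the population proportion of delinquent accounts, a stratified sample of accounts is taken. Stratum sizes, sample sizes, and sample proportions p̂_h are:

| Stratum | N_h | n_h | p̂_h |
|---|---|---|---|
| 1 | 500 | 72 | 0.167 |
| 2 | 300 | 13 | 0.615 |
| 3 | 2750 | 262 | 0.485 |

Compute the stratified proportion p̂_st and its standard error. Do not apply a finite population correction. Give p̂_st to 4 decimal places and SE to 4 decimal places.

p̂_st ≈ 0.4512, SE ≈ 0.0275

N = 3550; stratum weights W_h = N_h/N.
p̂_st = Σ W_h p̂_h = (500·0.167 + 300·0.615 + 2750·0.485)/3550 = 0.45120
V̂(p̂_st) = Σ W_h² p̂_h(1−p̂_h)/(n_h−1):
  stratum 1: (500/3550)²·0.167·0.833/71 = 3.88675e-05
  stratum 2: (300/3550)²·0.615·0.385/12 = 0.00014091
  stratum 3: (2750/3550)²·0.485·0.515/261 = 0.000574271
V̂(p̂_st) = 0.000754048; SE = √V̂ = 0.0274599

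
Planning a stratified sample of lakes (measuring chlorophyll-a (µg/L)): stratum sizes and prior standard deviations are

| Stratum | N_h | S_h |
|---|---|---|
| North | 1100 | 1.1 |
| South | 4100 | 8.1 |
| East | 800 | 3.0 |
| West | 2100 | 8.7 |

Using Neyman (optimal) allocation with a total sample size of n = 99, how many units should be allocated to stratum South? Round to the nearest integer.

Neyman allocation: n_h = n · N_h S_h / Σ N_i S_i, with n = 99.
  stratum North: N_h·S_h = 1100·1.1 = 1210.00
  stratum South: N_h·S_h = 4100·8.1 = 33210.00
  stratum East: N_h·S_h = 800·3.0 = 2400.00
  stratum West: N_h·S_h = 2100·8.7 = 18270.00
Σ N_h S_h = 55090.00
n for stratum South = 99·33210.00/55090.00 = 59.680 → 60

60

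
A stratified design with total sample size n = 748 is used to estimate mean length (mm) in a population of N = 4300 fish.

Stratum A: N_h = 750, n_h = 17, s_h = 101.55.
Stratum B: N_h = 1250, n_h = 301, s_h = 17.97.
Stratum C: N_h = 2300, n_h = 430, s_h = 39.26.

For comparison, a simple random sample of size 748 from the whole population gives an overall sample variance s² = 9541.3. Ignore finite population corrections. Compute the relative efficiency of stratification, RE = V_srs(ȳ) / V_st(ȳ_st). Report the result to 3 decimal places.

RE ≈ 0.652

V̂(ȳ_st) = Σ W_h² s_h²/n_h, with W_h = N_h/N and N = 4300:
  stratum A: (750/4300)²·101.55²/17 = 18.4543
  stratum B: (1250/4300)²·17.97²/301 = 0.0906594
  stratum C: (2300/4300)²·39.26²/430 = 1.02554
V_st = 19.5705
V_srs = s²/n = 9541.3/748 = 12.7557
Relative efficiency = V_srs / V_st = 12.7557/19.5705 = 0.6518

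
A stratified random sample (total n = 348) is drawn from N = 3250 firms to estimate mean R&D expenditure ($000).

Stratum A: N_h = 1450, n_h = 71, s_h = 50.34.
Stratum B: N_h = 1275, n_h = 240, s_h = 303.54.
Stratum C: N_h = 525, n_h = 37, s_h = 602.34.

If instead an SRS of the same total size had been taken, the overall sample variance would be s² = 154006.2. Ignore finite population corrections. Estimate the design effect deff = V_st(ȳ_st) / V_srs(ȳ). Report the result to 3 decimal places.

deff ≈ 0.728

V̂(ȳ_st) = Σ W_h² s_h²/n_h, with W_h = N_h/N and N = 3250:
  stratum A: (1450/3250)²·50.34²/71 = 7.10456
  stratum B: (1275/3250)²·303.54²/240 = 59.0846
  stratum C: (525/3250)²·602.34²/37 = 255.878
V_st = 322.068
V_srs = s²/n = 154006.2/348 = 442.547
deff = V_st / V_srs = 322.068/442.547 = 0.7278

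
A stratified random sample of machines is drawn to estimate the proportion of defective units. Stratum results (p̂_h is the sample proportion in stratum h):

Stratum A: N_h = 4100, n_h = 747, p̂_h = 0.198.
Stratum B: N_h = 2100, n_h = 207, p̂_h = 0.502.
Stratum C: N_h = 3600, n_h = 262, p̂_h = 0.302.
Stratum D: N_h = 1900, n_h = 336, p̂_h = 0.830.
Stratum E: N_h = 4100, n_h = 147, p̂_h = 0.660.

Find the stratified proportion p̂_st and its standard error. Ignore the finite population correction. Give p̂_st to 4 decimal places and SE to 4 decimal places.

N = 15800; stratum weights W_h = N_h/N.
p̂_st = Σ W_h p̂_h = (4100·0.198 + 2100·0.502 + 3600·0.302 + 1900·0.830 + 4100·0.660)/15800 = 0.45799
V̂(p̂_st) = Σ W_h² p̂_h(1−p̂_h)/(n_h−1):
  stratum A: (4100/15800)²·0.198·0.802/746 = 1.43336e-05
  stratum B: (2100/15800)²·0.502·0.498/206 = 2.14383e-05
  stratum C: (3600/15800)²·0.302·0.698/261 = 4.19288e-05
  stratum D: (1900/15800)²·0.830·0.170/335 = 6.09081e-06
  stratum E: (4100/15800)²·0.660·0.340/146 = 0.000103496
V̂(p̂_st) = 0.000187287; SE = √V̂ = 0.0136853

p̂_st ≈ 0.4580, SE ≈ 0.0137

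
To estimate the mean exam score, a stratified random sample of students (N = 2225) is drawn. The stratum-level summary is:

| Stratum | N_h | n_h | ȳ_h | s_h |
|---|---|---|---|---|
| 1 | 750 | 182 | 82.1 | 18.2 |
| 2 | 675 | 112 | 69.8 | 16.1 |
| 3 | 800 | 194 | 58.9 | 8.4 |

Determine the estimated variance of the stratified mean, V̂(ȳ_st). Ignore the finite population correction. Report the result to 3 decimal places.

V̂(ȳ_st) = Σ W_h² s_h²/n_h, with W_h = N_h/N and N = 2225:
  stratum 1: (750/2225)²·18.2²/182 = 0.206792
  stratum 2: (675/2225)²·16.1²/112 = 0.213001
  stratum 3: (800/2225)²·8.4²/194 = 0.0470194
V̂(ȳ_st) = 0.466812

V̂(ȳ_st) ≈ 0.467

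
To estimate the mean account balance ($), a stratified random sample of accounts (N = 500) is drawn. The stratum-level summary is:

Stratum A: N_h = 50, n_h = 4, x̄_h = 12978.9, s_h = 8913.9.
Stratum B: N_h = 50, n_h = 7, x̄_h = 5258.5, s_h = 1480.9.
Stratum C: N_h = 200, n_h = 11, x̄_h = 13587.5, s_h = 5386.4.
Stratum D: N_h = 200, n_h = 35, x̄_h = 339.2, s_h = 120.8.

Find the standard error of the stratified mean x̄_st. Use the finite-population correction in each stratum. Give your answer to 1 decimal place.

V̂(x̄_st) = Σ W_h² (1 − n_h/N_h) s_h²/n_h, with W_h = N_h/N and N = 500:
  stratum A: (50/500)²·(1 − 4/50)·8913.9²/4 = 182753
  stratum B: (50/500)²·(1 − 7/50)·1480.9²/7 = 2694.34
  stratum C: (200/500)²·(1 − 11/200)·5386.4²/11 = 398801
  stratum D: (200/500)²·(1 − 35/200)·120.8²/35 = 55.0351
V̂(x̄_st) = 584303
SE(x̄_st) = √584303 = 764.397

SE(x̄_st) ≈ 764.4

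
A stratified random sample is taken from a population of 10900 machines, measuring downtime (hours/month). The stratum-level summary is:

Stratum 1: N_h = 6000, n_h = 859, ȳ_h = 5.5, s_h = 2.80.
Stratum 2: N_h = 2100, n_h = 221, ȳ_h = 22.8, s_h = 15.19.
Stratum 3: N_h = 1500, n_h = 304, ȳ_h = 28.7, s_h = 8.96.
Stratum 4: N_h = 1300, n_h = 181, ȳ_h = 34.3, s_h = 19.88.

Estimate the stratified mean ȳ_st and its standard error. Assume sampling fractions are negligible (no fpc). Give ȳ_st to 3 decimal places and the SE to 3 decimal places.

ȳ_st = Σ W_h ȳ_h = (6000·5.5 + 2100·22.8 + 1500·28.7 + 1300·34.3)/10900 = 15.46055
V̂(ȳ_st) = Σ W_h² s_h²/n_h, with W_h = N_h/N and N = 10900:
  stratum 1: (6000/10900)²·2.80²/859 = 0.00276549
  stratum 2: (2100/10900)²·15.19²/221 = 0.0387533
  stratum 3: (1500/10900)²·8.96²/304 = 0.00500117
  stratum 4: (1300/10900)²·19.88²/181 = 0.031059
V̂(ȳ_st) = 0.077579
SE(ȳ_st) = √0.077579 = 0.27853

ȳ_st ≈ 15.461, SE ≈ 0.279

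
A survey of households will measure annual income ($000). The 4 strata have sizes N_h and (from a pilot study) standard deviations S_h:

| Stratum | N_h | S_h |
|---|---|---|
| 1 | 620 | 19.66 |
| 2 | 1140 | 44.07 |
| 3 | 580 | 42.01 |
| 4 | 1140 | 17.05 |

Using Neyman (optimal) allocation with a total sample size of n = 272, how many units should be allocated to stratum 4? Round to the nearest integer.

Neyman allocation: n_h = n · N_h S_h / Σ N_i S_i, with n = 272.
  stratum 1: N_h·S_h = 620·19.66 = 12189.20
  stratum 2: N_h·S_h = 1140·44.07 = 50239.80
  stratum 3: N_h·S_h = 580·42.01 = 24365.80
  stratum 4: N_h·S_h = 1140·17.05 = 19437.00
Σ N_h S_h = 106231.80
n for stratum 4 = 272·19437.00/106231.80 = 49.767 → 50

50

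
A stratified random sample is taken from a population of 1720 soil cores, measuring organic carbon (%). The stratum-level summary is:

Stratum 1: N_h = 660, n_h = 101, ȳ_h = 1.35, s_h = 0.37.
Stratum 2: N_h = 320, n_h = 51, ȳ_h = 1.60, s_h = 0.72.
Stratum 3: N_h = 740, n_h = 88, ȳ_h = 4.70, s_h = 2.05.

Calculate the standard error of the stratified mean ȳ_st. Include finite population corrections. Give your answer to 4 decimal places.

V̂(ȳ_st) = Σ W_h² (1 − n_h/N_h) s_h²/n_h, with W_h = N_h/N and N = 1720:
  stratum 1: (660/1720)²·(1 − 101/660)·0.37²/101 = 0.000169037
  stratum 2: (320/1720)²·(1 − 51/320)·0.72²/51 = 0.000295761
  stratum 3: (740/1720)²·(1 − 88/740)·2.05²/88 = 0.00778839
V̂(ȳ_st) = 0.00825318
SE(ȳ_st) = √0.00825318 = 0.090847

SE(ȳ_st) ≈ 0.0908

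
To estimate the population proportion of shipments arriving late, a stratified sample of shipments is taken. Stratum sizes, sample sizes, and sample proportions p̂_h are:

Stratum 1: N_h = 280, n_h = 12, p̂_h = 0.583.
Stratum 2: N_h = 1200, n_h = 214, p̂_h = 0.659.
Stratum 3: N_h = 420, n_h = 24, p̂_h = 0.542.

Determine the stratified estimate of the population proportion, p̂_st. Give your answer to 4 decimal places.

N = 1900; stratum weights W_h = N_h/N.
p̂_st = Σ W_h p̂_h = (280·0.583 + 1200·0.659 + 420·0.542)/1900 = 0.62194

p̂_st ≈ 0.6219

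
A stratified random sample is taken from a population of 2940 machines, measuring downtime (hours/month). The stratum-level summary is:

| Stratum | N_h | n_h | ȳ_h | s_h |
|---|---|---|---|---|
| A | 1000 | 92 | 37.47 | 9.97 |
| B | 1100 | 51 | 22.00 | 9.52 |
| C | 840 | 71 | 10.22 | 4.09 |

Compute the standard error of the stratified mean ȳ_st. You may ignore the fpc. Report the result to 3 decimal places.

V̂(ȳ_st) = Σ W_h² s_h²/n_h, with W_h = N_h/N and N = 2940:
  stratum A: (1000/2940)²·9.97²/92 = 0.124999
  stratum B: (1100/2940)²·9.52²/51 = 0.248768
  stratum C: (840/2940)²·4.09²/71 = 0.0192332
V̂(ȳ_st) = 0.393001
SE(ȳ_st) = √0.393001 = 0.626898

SE(ȳ_st) ≈ 0.627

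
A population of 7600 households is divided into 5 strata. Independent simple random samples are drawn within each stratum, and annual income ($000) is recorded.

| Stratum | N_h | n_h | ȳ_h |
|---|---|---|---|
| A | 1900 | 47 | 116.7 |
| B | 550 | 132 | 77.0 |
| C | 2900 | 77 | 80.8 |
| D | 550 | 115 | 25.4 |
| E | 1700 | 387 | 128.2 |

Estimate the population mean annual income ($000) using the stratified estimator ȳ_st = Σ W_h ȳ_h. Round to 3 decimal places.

ȳ_st ≈ 96.093

N = Σ N_h = 7600. Stratum weights W_h = N_h/N.
ȳ_st = (1900·116.7 + 550·77.0 + 2900·80.8 + 550·25.4 + 1700·128.2) / 7600 = 96.09342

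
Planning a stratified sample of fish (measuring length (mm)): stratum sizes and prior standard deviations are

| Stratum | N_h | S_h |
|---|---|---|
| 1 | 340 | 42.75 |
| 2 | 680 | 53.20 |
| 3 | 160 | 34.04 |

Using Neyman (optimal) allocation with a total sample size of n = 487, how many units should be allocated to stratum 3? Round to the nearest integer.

Neyman allocation: n_h = n · N_h S_h / Σ N_i S_i, with n = 487.
  stratum 1: N_h·S_h = 340·42.75 = 14535.00
  stratum 2: N_h·S_h = 680·53.20 = 36176.00
  stratum 3: N_h·S_h = 160·34.04 = 5446.40
Σ N_h S_h = 56157.40
n for stratum 3 = 487·5446.40/56157.40 = 47.231 → 47

47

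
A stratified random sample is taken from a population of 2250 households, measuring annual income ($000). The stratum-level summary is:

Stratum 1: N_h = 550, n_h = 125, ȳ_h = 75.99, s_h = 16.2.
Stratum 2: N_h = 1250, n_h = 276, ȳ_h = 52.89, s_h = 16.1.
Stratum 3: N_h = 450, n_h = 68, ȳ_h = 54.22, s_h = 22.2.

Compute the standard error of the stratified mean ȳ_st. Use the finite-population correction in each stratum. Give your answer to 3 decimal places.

V̂(ȳ_st) = Σ W_h² (1 − n_h/N_h) s_h²/n_h, with W_h = N_h/N and N = 2250:
  stratum 1: (550/2250)²·(1 − 125/550)·16.2²/125 = 0.0969408
  stratum 2: (1250/2250)²·(1 − 276/1250)·16.1²/276 = 0.225864
  stratum 3: (450/2250)²·(1 − 68/450)·22.2²/68 = 0.246098
V̂(ȳ_st) = 0.568902
SE(ȳ_st) = √0.568902 = 0.754256

SE(ȳ_st) ≈ 0.754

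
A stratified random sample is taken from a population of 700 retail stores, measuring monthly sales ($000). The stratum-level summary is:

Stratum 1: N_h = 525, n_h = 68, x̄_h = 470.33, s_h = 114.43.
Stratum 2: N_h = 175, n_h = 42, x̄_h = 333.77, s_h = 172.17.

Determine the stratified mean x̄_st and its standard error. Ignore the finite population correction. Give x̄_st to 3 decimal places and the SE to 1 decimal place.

x̄_st = Σ W_h x̄_h = (525·470.33 + 175·333.77)/700 = 436.19000
V̂(x̄_st) = Σ W_h² s_h²/n_h, with W_h = N_h/N and N = 700:
  stratum 1: (525/700)²·114.43²/68 = 108.316
  stratum 2: (175/700)²·172.17²/42 = 44.1109
V̂(x̄_st) = 152.427
SE(x̄_st) = √152.427 = 12.3461

x̄_st ≈ 436.190, SE ≈ 12.3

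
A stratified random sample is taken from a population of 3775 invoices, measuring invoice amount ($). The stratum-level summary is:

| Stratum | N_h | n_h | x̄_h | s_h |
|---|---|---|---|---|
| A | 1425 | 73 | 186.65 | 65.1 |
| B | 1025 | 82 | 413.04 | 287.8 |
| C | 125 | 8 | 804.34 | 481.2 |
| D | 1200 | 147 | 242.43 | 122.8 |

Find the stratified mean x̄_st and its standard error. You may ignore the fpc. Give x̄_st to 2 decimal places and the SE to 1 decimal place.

x̄_st = Σ W_h x̄_h = (1425·186.65 + 1025·413.04 + 125·804.34 + 1200·242.43)/3775 = 286.30483
V̂(x̄_st) = Σ W_h² s_h²/n_h, with W_h = N_h/N and N = 3775:
  stratum A: (1425/3775)²·65.1²/73 = 8.27246
  stratum B: (1025/3775)²·287.8²/82 = 74.47
  stratum C: (125/3775)²·481.2²/8 = 31.7356
  stratum D: (1200/3775)²·122.8²/147 = 10.3659
V̂(x̄_st) = 124.844
SE(x̄_st) = √124.844 = 11.1734

x̄_st ≈ 286.30, SE ≈ 11.2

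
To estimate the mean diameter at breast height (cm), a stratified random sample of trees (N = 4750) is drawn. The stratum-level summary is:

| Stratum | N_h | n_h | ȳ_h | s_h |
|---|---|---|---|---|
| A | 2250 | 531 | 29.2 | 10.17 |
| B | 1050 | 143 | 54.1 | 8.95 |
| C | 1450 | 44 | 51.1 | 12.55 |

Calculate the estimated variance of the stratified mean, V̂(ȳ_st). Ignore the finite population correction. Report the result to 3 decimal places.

V̂(ȳ_st) ≈ 0.405

V̂(ȳ_st) = Σ W_h² s_h²/n_h, with W_h = N_h/N and N = 4750:
  stratum A: (2250/4750)²·10.17²/531 = 0.0437044
  stratum B: (1050/4750)²·8.95²/143 = 0.0273717
  stratum C: (1450/4750)²·12.55²/44 = 0.333567
V̂(ȳ_st) = 0.404643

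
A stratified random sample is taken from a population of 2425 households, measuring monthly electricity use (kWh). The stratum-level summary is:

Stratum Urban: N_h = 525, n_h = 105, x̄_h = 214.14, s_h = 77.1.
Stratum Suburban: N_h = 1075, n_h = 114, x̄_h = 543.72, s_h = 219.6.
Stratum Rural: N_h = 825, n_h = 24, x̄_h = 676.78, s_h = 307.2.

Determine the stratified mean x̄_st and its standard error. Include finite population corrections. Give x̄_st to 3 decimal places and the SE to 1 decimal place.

x̄_st = Σ W_h x̄_h = (525·214.14 + 1075·543.72 + 825·676.78)/2425 = 517.63546
V̂(x̄_st) = Σ W_h² (1 − n_h/N_h) s_h²/n_h, with W_h = N_h/N and N = 2425:
  stratum Urban: (525/2425)²·(1 − 105/525)·77.1²/105 = 2.12278
  stratum Suburban: (1075/2425)²·(1 − 114/1075)·219.6²/114 = 74.3136
  stratum Rural: (825/2425)²·(1 − 24/825)·307.2²/24 = 441.87
V̂(x̄_st) = 518.306
SE(x̄_st) = √518.306 = 22.7663

x̄_st ≈ 517.635, SE ≈ 22.8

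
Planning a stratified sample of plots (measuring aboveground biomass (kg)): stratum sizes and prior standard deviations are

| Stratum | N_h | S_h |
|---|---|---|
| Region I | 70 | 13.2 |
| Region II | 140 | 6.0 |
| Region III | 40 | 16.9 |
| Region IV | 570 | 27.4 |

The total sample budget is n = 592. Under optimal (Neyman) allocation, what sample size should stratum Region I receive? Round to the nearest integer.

Neyman allocation: n_h = n · N_h S_h / Σ N_i S_i, with n = 592.
  stratum Region I: N_h·S_h = 70·13.2 = 924.00
  stratum Region II: N_h·S_h = 140·6.0 = 840.00
  stratum Region III: N_h·S_h = 40·16.9 = 676.00
  stratum Region IV: N_h·S_h = 570·27.4 = 15618.00
Σ N_h S_h = 18058.00
n for stratum Region I = 592·924.00/18058.00 = 30.292 → 30

30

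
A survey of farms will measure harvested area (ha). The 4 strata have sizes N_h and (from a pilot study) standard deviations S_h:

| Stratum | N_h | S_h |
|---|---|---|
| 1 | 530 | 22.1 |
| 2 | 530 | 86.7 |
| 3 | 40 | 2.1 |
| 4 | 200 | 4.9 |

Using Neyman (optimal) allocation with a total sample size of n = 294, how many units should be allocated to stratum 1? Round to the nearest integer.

59

Neyman allocation: n_h = n · N_h S_h / Σ N_i S_i, with n = 294.
  stratum 1: N_h·S_h = 530·22.1 = 11713.00
  stratum 2: N_h·S_h = 530·86.7 = 45951.00
  stratum 3: N_h·S_h = 40·2.1 = 84.00
  stratum 4: N_h·S_h = 200·4.9 = 980.00
Σ N_h S_h = 58728.00
n for stratum 1 = 294·11713.00/58728.00 = 58.637 → 59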